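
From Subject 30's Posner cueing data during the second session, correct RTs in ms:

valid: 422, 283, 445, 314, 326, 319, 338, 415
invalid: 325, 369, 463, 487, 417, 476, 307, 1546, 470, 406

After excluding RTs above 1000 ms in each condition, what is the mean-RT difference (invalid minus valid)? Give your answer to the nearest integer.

invalid: exclude 1546
M(valid) = 2862/8 = 357.750
M(invalid) = 3720/9 = 413.333
Difference = 413.333 − 357.750 = 55.583 ms

56 ms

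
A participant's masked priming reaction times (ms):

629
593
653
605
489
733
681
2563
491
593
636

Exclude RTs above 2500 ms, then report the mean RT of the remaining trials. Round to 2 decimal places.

610.30 ms

Excluded: 2563
Retained (n=10): Σ = 6103
Mean = 6103/10 = 610.3000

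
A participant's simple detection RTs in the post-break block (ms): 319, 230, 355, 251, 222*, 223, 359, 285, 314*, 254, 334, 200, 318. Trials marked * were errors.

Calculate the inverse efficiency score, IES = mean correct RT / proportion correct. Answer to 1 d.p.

336.1 ms

Correct trials (n=11): 319, 230, 355, 251, 223, 359, 285, 254, 334, 200, 318
Mean correct RT = 3128/11 = 284.3636 ms
Proportion correct = 11/13
IES = 284.3636 / (11/13) = 336.066 ms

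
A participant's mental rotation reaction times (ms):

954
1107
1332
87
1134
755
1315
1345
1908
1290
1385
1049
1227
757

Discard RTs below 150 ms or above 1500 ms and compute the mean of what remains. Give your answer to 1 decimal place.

Excluded: 87, 1908
Retained (n=12): Σ = 13650
Mean = 13650/12 = 1137.5000

1137.5 ms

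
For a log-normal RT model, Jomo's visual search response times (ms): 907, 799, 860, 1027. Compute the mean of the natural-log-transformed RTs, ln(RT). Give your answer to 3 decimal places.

ln(RT): 6.8101, 6.6834, 6.7569, 6.9344
Σ ln(RT) = 27.1848
Mean = 27.1848/4 = 6.79621

6.796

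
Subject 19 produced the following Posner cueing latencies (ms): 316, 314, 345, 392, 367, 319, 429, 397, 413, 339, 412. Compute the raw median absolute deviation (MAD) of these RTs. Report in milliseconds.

45 ms

Sorted: 314, 316, 319, 339, 345, 367, 392, 397, 412, 413, 429 → median = 367
|x − 367|: 51, 53, 22, 25, 0, 48, 62, 30, 46, 28, 45
Sorted deviations: 0, 22, 25, 28, 30, 45, 46, 48, 51, 53, 62 → MAD = 45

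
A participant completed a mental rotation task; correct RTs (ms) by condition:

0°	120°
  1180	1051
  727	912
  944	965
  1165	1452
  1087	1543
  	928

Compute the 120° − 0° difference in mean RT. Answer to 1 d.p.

121.2 ms

M(0°) = 5103/5 = 1020.600
M(120°) = 6851/6 = 1141.833
Difference = 1141.833 − 1020.600 = 121.233 ms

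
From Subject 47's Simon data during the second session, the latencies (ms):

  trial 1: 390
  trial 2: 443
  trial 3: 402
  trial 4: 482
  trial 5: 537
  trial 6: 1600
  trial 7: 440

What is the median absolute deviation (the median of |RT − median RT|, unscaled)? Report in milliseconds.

41 ms

Sorted: 390, 402, 440, 443, 482, 537, 1600 → median = 443
|x − 443|: 53, 0, 41, 39, 94, 1157, 3
Sorted deviations: 0, 3, 39, 41, 53, 94, 1157 → MAD = 41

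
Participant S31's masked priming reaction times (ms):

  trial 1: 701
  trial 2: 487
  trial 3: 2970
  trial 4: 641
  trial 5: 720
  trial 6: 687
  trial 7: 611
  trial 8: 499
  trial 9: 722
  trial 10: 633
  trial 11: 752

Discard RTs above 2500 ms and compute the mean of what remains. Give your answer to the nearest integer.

645 ms

Excluded: 2970
Retained (n=10): Σ = 6453
Mean = 6453/10 = 645.3000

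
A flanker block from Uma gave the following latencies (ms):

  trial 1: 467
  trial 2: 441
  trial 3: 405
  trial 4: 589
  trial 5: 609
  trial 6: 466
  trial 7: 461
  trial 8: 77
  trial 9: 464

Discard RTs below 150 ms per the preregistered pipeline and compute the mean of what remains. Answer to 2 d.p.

Excluded: 77
Retained (n=8): Σ = 3902
Mean = 3902/8 = 487.7500

487.75 ms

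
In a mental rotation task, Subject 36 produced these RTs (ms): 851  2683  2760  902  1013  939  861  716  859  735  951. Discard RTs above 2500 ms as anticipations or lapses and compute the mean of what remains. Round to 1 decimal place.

Excluded: 2683, 2760
Retained (n=9): Σ = 7827
Mean = 7827/9 = 869.6667

869.7 ms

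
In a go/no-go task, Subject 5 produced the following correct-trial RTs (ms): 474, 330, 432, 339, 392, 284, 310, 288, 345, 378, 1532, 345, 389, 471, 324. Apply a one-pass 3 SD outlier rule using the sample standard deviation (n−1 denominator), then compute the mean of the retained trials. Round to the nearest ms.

364 ms

n = 15, ΣRT = 6633, M = 442.200
Σ(x−M)² = 1321468.40; s = √(1321468.40/14) = 307.231
Cutoffs: 442.200 ± 3·307.231 → [-479.5, 1363.9]
Outside: 1532 → excluded.
Retained (n=14): Σ = 5101, mean = 5101/14 = 364.357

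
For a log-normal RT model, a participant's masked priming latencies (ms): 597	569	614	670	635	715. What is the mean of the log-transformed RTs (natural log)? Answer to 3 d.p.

6.448

ln(RT): 6.3919, 6.3439, 6.4200, 6.5073, 6.4536, 6.5723
Σ ln(RT) = 38.6890
Mean = 38.6890/6 = 6.44816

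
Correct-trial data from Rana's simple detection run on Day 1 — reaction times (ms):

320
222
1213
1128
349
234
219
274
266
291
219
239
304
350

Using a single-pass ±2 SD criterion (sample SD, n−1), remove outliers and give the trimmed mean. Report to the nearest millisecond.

274 ms

n = 14, ΣRT = 5628, M = 402.000
Σ(x−M)² = 1408010.00; s = √(1408010.00/13) = 329.103
Cutoffs: 402.000 ± 2·329.103 → [-256.2, 1060.2]
Outside: 1128, 1213 → excluded.
Retained (n=12): Σ = 3287, mean = 3287/12 = 273.917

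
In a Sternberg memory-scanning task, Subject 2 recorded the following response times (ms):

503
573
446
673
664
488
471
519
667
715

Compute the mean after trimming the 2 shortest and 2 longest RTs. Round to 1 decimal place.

569.0 ms

Sorted: 446, 471, 488, 503, 519, 573, 664, 667, 673, 715
Drop lowest 2 (446, 471) and highest 2 (673, 715)
Remaining (n=6): Σ = 3414, mean = 3414/6 = 569.000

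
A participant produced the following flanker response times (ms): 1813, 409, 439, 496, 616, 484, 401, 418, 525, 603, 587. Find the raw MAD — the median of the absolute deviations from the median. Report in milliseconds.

87 ms

Sorted: 401, 409, 418, 439, 484, 496, 525, 587, 603, 616, 1813 → median = 496
|x − 496|: 1317, 87, 57, 0, 120, 12, 95, 78, 29, 107, 91
Sorted deviations: 0, 12, 29, 57, 78, 87, 91, 95, 107, 120, 1317 → MAD = 87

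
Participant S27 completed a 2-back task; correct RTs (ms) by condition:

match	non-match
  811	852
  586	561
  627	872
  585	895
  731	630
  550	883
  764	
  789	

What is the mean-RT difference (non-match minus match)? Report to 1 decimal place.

101.8 ms

M(match) = 5443/8 = 680.375
M(non-match) = 4693/6 = 782.167
Difference = 782.167 − 680.375 = 101.792 ms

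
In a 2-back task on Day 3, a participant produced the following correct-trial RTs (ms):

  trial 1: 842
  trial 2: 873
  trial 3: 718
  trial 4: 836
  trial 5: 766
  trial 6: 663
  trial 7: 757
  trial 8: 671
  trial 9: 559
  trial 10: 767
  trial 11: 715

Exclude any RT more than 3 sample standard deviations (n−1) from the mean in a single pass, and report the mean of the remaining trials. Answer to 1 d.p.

n = 11, ΣRT = 8167, M = 742.455
Σ(x−M)² = 83496.73; s = √(83496.73/10) = 91.377
Cutoffs: 742.455 ± 3·91.377 → [468.3, 1016.6]
No RTs fall outside the cutoffs; all 11 retained. Mean = 8167/11 = 742.455

742.5 ms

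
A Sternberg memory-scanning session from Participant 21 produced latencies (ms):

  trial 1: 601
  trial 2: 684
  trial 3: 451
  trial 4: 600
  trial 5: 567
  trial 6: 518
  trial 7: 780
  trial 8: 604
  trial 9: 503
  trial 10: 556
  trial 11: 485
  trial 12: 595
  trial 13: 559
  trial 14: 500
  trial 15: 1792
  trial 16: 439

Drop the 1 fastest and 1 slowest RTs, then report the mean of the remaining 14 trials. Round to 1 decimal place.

571.6 ms

Sorted: 439, 451, 485, 500, 503, 518, 556, 559, 567, 595, 600, 601, 604, 684, 780, 1792
Drop lowest 1 (439) and highest 1 (1792)
Remaining (n=14): Σ = 8003, mean = 8003/14 = 571.643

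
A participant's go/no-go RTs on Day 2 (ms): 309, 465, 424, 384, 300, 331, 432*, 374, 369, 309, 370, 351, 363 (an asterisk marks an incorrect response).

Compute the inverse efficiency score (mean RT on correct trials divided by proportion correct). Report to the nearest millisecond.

Correct trials (n=12): 309, 465, 424, 384, 300, 331, 374, 369, 309, 370, 351, 363
Mean correct RT = 4349/12 = 362.4167 ms
Proportion correct = 12/13
IES = 362.4167 / (12/13) = 392.618 ms

393 ms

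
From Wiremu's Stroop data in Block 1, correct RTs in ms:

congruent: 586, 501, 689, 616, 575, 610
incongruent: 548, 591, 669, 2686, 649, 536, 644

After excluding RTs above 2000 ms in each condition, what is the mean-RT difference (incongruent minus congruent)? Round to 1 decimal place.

10.0 ms

incongruent: exclude 2686
M(congruent) = 3577/6 = 596.167
M(incongruent) = 3637/6 = 606.167
Difference = 606.167 − 596.167 = 10.000 ms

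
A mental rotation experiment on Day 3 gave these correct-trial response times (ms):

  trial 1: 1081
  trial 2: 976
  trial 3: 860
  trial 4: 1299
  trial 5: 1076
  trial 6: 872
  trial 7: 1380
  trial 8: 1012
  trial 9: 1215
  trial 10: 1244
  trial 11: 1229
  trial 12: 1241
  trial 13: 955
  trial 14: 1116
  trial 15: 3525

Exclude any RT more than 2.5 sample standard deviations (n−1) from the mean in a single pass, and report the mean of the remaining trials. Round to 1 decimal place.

n = 15, ΣRT = 19081, M = 1272.067
Σ(x−M)² = 5779926.93; s = √(5779926.93/14) = 642.536
Cutoffs: 1272.067 ± 2.5·642.536 → [-334.3, 2878.4]
Outside: 3525 → excluded.
Retained (n=14): Σ = 15556, mean = 15556/14 = 1111.143

1111.1 ms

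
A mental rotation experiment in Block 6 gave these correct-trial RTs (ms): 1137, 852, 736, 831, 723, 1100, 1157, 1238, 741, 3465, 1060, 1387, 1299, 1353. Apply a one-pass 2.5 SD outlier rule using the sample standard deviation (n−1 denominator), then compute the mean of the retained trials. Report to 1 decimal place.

n = 14, ΣRT = 17079, M = 1219.929
Σ(x−M)² = 6140476.93; s = √(6140476.93/13) = 687.273
Cutoffs: 1219.929 ± 2.5·687.273 → [-498.3, 2938.1]
Outside: 3465 → excluded.
Retained (n=13): Σ = 13614, mean = 13614/13 = 1047.231

1047.2 ms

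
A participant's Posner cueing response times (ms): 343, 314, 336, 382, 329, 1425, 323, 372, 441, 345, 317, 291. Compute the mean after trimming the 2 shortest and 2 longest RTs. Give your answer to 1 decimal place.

Sorted: 291, 314, 317, 323, 329, 336, 343, 345, 372, 382, 441, 1425
Drop lowest 2 (291, 314) and highest 2 (441, 1425)
Remaining (n=8): Σ = 2747, mean = 2747/8 = 343.375

343.4 ms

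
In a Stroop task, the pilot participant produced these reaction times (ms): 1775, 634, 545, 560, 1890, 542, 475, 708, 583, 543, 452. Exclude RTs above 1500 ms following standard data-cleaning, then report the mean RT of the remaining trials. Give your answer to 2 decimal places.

Excluded: 1775, 1890
Retained (n=9): Σ = 5042
Mean = 5042/9 = 560.2222

560.22 ms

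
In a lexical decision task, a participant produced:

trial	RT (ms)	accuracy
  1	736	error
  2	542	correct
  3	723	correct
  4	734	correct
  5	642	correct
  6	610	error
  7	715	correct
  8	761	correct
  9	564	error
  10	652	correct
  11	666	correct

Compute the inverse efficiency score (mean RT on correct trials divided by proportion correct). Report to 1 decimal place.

Correct trials (n=8): 542, 723, 734, 642, 715, 761, 652, 666
Mean correct RT = 5435/8 = 679.3750 ms
Proportion correct = 8/11
IES = 679.3750 / (8/11) = 934.141 ms

934.1 ms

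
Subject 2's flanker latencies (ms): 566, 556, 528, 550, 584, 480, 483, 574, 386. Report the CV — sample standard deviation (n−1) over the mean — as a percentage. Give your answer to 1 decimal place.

12.1%

n = 9, Σ = 4707, M = 523.0000
Σ(x−M)² = 32232.000; s = √(32232.000/8) = 63.4744
CV = 63.4744 / 523.0000 = 0.12137 = 12.137%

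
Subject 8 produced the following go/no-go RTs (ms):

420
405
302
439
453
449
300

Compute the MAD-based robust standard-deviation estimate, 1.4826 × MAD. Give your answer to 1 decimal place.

Sorted: 300, 302, 405, 420, 439, 449, 453 → median = 420
|x − 420| sorted: 0, 15, 19, 29, 33, 118, 120 → MAD = 29
Robust SD ≈ 1.4826 × 29 = 42.995

43.0 ms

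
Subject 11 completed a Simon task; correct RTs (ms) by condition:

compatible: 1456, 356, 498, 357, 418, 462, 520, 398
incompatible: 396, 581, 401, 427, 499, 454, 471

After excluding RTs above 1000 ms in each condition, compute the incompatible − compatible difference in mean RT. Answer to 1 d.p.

31.4 ms

compatible: exclude 1456
M(compatible) = 3009/7 = 429.857
M(incompatible) = 3229/7 = 461.286
Difference = 461.286 − 429.857 = 31.429 ms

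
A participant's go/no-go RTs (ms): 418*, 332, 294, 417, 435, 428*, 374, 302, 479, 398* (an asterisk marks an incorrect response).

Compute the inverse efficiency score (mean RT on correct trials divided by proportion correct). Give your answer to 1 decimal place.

Correct trials (n=7): 332, 294, 417, 435, 374, 302, 479
Mean correct RT = 2633/7 = 376.1429 ms
Proportion correct = 7/10
IES = 376.1429 / (7/10) = 537.347 ms

537.3 ms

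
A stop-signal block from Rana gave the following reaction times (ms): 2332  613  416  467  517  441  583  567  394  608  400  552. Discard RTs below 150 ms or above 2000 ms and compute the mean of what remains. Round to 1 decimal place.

Excluded: 2332
Retained (n=11): Σ = 5558
Mean = 5558/11 = 505.2727

505.3 ms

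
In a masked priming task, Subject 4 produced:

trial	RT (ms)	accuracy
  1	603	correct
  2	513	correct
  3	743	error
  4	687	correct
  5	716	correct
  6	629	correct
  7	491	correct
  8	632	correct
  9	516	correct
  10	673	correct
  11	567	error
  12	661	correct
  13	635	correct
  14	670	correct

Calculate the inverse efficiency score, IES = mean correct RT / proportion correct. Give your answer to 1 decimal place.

Correct trials (n=12): 603, 513, 687, 716, 629, 491, 632, 516, 673, 661, 635, 670
Mean correct RT = 7426/12 = 618.8333 ms
Proportion correct = 12/14
IES = 618.8333 / (12/14) = 721.972 ms

722.0 ms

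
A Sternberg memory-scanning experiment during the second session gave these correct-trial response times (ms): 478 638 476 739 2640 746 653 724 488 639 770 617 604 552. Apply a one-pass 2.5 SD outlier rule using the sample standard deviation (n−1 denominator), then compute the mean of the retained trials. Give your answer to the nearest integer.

n = 14, ΣRT = 10764, M = 768.857
Σ(x−M)² = 3898521.71; s = √(3898521.71/13) = 547.619
Cutoffs: 768.857 ± 2.5·547.619 → [-600.2, 2137.9]
Outside: 2640 → excluded.
Retained (n=13): Σ = 8124, mean = 8124/13 = 624.923

625 ms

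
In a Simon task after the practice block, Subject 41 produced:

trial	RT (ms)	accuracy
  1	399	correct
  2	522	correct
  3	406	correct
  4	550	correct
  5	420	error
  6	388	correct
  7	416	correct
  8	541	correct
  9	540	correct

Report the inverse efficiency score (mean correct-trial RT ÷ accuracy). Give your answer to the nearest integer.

Correct trials (n=8): 399, 522, 406, 550, 388, 416, 541, 540
Mean correct RT = 3762/8 = 470.2500 ms
Proportion correct = 8/9
IES = 470.2500 / (8/9) = 529.031 ms

529 ms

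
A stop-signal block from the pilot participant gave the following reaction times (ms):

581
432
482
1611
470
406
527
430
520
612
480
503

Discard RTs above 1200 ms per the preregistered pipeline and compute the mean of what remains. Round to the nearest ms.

495 ms

Excluded: 1611
Retained (n=11): Σ = 5443
Mean = 5443/11 = 494.8182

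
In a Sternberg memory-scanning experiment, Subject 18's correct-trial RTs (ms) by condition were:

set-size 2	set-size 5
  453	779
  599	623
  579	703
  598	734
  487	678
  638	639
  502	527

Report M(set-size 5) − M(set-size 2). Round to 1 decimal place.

118.1 ms

M(set-size 2) = 3856/7 = 550.857
M(set-size 5) = 4683/7 = 669.000
Difference = 669.000 − 550.857 = 118.143 ms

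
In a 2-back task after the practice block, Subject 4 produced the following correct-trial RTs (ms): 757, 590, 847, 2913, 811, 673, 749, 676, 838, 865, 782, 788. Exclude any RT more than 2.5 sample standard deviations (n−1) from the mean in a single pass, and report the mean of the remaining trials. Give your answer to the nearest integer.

n = 12, ΣRT = 11289, M = 940.750
Σ(x−M)² = 4315564.25; s = √(4315564.25/11) = 626.358
Cutoffs: 940.750 ± 2.5·626.358 → [-625.1, 2506.6]
Outside: 2913 → excluded.
Retained (n=11): Σ = 8376, mean = 8376/11 = 761.455

761 ms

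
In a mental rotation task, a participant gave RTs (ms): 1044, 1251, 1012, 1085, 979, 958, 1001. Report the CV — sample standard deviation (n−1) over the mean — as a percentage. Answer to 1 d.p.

9.5%

n = 7, Σ = 7330, M = 1047.1429
Σ(x−M)² = 58954.857; s = √(58954.857/6) = 99.1252
CV = 99.1252 / 1047.1429 = 0.09466 = 9.466%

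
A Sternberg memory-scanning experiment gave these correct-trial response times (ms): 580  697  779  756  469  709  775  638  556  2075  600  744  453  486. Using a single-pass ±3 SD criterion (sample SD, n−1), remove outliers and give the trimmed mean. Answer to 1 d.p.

n = 14, ΣRT = 10317, M = 736.929
Σ(x−M)² = 2097706.93; s = √(2097706.93/13) = 401.699
Cutoffs: 736.929 ± 3·401.699 → [-468.2, 1942.0]
Outside: 2075 → excluded.
Retained (n=13): Σ = 8242, mean = 8242/13 = 634.000

634.0 ms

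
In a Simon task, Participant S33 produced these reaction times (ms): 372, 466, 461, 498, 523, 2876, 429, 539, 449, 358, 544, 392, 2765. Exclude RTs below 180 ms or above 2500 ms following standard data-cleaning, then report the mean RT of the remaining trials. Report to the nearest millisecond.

457 ms

Excluded: 2765, 2876
Retained (n=11): Σ = 5031
Mean = 5031/11 = 457.3636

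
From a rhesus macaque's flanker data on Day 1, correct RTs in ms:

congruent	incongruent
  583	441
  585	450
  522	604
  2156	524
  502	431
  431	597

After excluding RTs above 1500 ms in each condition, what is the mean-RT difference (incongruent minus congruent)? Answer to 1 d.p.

congruent: exclude 2156
M(congruent) = 2623/5 = 524.600
M(incongruent) = 3047/6 = 507.833
Difference = 507.833 − 524.600 = -16.767 ms

-16.8 ms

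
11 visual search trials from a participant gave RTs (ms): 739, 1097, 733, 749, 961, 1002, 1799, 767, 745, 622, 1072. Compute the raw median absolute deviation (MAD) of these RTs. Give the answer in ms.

Sorted: 622, 733, 739, 745, 749, 767, 961, 1002, 1072, 1097, 1799 → median = 767
|x − 767|: 28, 330, 34, 18, 194, 235, 1032, 0, 22, 145, 305
Sorted deviations: 0, 18, 22, 28, 34, 145, 194, 235, 305, 330, 1032 → MAD = 145

145 ms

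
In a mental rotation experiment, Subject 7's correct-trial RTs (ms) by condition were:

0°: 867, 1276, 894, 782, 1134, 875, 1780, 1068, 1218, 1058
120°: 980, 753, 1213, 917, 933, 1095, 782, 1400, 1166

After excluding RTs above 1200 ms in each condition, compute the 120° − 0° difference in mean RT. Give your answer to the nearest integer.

0°: exclude 1276, 1780, 1218
120°: exclude 1213, 1400
M(0°) = 6678/7 = 954.000
M(120°) = 6626/7 = 946.571
Difference = 946.571 − 954.000 = -7.429 ms

-7 ms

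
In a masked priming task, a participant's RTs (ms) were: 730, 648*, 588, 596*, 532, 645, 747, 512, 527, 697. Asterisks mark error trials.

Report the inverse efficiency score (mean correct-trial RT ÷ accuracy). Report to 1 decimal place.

777.8 ms

Correct trials (n=8): 730, 588, 532, 645, 747, 512, 527, 697
Mean correct RT = 4978/8 = 622.2500 ms
Proportion correct = 8/10
IES = 622.2500 / (8/10) = 777.812 ms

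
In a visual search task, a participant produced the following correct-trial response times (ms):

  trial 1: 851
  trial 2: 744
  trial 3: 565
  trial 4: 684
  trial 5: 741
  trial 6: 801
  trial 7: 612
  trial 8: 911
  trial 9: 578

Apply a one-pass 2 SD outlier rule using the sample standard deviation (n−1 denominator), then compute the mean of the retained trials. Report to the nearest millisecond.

n = 9, ΣRT = 6487, M = 720.778
Σ(x−M)² = 118363.56; s = √(118363.56/8) = 121.637
Cutoffs: 720.778 ± 2·121.637 → [477.5, 964.1]
No RTs fall outside the cutoffs; all 9 retained. Mean = 6487/9 = 720.778

721 ms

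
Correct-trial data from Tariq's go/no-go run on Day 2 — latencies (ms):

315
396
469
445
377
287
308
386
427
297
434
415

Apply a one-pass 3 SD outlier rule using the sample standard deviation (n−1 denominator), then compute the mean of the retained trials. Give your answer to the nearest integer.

380 ms

n = 12, ΣRT = 4556, M = 379.667
Σ(x−M)² = 43742.67; s = √(43742.67/11) = 63.060
Cutoffs: 379.667 ± 3·63.060 → [190.5, 568.8]
No RTs fall outside the cutoffs; all 12 retained. Mean = 4556/12 = 379.667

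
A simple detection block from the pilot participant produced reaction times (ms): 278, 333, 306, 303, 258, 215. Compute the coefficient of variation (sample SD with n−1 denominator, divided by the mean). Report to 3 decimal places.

0.148

n = 6, Σ = 1693, M = 282.1667
Σ(x−M)² = 8698.833; s = √(8698.833/5) = 41.7105
CV = 41.7105 / 282.1667 = 0.14782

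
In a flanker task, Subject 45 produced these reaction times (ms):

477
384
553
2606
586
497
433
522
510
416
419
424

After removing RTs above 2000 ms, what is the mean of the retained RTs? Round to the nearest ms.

475 ms

Excluded: 2606
Retained (n=11): Σ = 5221
Mean = 5221/11 = 474.6364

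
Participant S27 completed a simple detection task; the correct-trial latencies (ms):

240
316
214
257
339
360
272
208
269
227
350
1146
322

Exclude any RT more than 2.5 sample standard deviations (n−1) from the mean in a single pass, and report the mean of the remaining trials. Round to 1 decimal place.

n = 13, ΣRT = 4520, M = 347.692
Σ(x−M)² = 722890.77; s = √(722890.77/12) = 245.440
Cutoffs: 347.692 ± 2.5·245.440 → [-265.9, 961.3]
Outside: 1146 → excluded.
Retained (n=12): Σ = 3374, mean = 3374/12 = 281.167

281.2 ms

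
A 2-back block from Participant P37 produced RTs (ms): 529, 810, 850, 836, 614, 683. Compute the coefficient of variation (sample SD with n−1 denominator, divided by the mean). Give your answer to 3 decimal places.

n = 6, Σ = 4322, M = 720.3333
Σ(x−M)² = 87541.333; s = √(87541.333/5) = 132.3188
CV = 132.3188 / 720.3333 = 0.18369

0.184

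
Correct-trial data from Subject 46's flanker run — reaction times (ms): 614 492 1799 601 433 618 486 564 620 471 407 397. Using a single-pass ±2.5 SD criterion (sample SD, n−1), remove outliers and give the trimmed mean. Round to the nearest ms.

n = 12, ΣRT = 7502, M = 625.167
Σ(x−M)² = 1579865.67; s = √(1579865.67/11) = 378.978
Cutoffs: 625.167 ± 2.5·378.978 → [-322.3, 1572.6]
Outside: 1799 → excluded.
Retained (n=11): Σ = 5703, mean = 5703/11 = 518.455

518 ms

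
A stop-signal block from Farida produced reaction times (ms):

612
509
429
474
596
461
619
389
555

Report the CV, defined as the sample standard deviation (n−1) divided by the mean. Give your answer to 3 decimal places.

n = 9, Σ = 4644, M = 516.0000
Σ(x−M)² = 56282.000; s = √(56282.000/8) = 83.8764
CV = 83.8764 / 516.0000 = 0.16255

0.163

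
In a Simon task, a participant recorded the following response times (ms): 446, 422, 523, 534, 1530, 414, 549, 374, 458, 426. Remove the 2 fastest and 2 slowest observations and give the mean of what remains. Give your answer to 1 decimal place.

Sorted: 374, 414, 422, 426, 446, 458, 523, 534, 549, 1530
Drop lowest 2 (374, 414) and highest 2 (549, 1530)
Remaining (n=6): Σ = 2809, mean = 2809/6 = 468.167

468.2 ms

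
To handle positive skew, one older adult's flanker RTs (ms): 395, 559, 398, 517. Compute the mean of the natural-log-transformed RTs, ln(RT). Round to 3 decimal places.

6.135

ln(RT): 5.9789, 6.3261, 5.9865, 6.2480
Σ ln(RT) = 24.5395
Mean = 24.5395/4 = 6.13488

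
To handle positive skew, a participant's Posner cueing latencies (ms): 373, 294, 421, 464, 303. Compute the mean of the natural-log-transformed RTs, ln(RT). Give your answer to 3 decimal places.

ln(RT): 5.9216, 5.6836, 6.0426, 6.1399, 5.7137
Σ ln(RT) = 29.5014
Mean = 29.5014/5 = 5.90028

5.900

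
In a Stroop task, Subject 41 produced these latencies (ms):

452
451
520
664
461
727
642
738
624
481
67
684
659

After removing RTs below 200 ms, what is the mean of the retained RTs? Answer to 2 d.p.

Excluded: 67
Retained (n=12): Σ = 7103
Mean = 7103/12 = 591.9167

591.92 ms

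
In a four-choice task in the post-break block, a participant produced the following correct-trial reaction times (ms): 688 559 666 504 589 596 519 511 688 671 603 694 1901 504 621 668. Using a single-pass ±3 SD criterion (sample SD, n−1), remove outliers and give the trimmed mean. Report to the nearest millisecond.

605 ms

n = 16, ΣRT = 10982, M = 686.375
Σ(x−M)² = 1646757.75; s = √(1646757.75/15) = 331.336
Cutoffs: 686.375 ± 3·331.336 → [-307.6, 1680.4]
Outside: 1901 → excluded.
Retained (n=15): Σ = 9081, mean = 9081/15 = 605.400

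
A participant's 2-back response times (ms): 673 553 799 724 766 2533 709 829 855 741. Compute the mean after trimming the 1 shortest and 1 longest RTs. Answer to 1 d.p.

Sorted: 553, 673, 709, 724, 741, 766, 799, 829, 855, 2533
Drop lowest 1 (553) and highest 1 (2533)
Remaining (n=8): Σ = 6096, mean = 6096/8 = 762.000

762.0 ms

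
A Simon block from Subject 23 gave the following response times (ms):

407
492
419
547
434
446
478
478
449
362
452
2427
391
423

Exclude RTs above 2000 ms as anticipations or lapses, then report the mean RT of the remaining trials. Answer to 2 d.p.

Excluded: 2427
Retained (n=13): Σ = 5778
Mean = 5778/13 = 444.4615

444.46 ms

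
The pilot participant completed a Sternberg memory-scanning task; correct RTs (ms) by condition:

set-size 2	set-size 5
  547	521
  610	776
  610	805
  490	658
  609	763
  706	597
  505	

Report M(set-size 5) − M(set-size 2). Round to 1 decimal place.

M(set-size 2) = 4077/7 = 582.429
M(set-size 5) = 4120/6 = 686.667
Difference = 686.667 − 582.429 = 104.238 ms

104.2 ms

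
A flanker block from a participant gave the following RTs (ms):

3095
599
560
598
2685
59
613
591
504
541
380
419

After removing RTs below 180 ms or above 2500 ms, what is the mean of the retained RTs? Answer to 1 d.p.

533.9 ms

Excluded: 59, 2685, 3095
Retained (n=9): Σ = 4805
Mean = 4805/9 = 533.8889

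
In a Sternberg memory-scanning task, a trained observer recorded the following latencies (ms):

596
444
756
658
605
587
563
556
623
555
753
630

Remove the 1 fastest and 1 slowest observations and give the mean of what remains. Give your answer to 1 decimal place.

Sorted: 444, 555, 556, 563, 587, 596, 605, 623, 630, 658, 753, 756
Drop lowest 1 (444) and highest 1 (756)
Remaining (n=10): Σ = 6126, mean = 6126/10 = 612.600

612.6 ms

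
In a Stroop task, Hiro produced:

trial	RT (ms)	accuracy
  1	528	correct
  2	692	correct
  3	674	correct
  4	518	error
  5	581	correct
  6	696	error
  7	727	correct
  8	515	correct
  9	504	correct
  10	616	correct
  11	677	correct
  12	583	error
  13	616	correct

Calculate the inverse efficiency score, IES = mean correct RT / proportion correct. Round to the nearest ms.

Correct trials (n=10): 528, 692, 674, 581, 727, 515, 504, 616, 677, 616
Mean correct RT = 6130/10 = 613.0000 ms
Proportion correct = 10/13
IES = 613.0000 / (10/13) = 796.900 ms

797 ms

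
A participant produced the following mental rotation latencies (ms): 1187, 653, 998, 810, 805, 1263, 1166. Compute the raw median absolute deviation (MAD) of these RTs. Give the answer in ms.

Sorted: 653, 805, 810, 998, 1166, 1187, 1263 → median = 998
|x − 998|: 189, 345, 0, 188, 193, 265, 168
Sorted deviations: 0, 168, 188, 189, 193, 265, 345 → MAD = 189

189 ms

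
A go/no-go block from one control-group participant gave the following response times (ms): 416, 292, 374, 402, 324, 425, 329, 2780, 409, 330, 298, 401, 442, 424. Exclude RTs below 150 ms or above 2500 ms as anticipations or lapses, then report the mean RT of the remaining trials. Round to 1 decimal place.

374.3 ms

Excluded: 2780
Retained (n=13): Σ = 4866
Mean = 4866/13 = 374.3077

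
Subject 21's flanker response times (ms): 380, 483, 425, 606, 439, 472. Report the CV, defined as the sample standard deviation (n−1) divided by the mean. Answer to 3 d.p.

n = 6, Σ = 2805, M = 467.5000
Σ(x−M)² = 29717.500; s = √(29717.500/5) = 77.0941
CV = 77.0941 / 467.5000 = 0.16491

0.165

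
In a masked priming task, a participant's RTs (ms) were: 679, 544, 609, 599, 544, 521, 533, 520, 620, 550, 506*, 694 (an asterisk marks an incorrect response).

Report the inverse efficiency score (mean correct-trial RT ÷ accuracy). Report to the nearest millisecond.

Correct trials (n=11): 679, 544, 609, 599, 544, 521, 533, 520, 620, 550, 694
Mean correct RT = 6413/11 = 583.0000 ms
Proportion correct = 11/12
IES = 583.0000 / (11/12) = 636.000 ms

636 ms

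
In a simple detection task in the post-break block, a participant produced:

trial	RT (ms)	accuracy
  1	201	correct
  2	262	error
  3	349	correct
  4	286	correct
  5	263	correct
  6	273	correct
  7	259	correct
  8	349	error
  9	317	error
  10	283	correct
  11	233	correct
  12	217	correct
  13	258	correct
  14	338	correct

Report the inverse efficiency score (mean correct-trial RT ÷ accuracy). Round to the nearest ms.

Correct trials (n=11): 201, 349, 286, 263, 273, 259, 283, 233, 217, 258, 338
Mean correct RT = 2960/11 = 269.0909 ms
Proportion correct = 11/14
IES = 269.0909 / (11/14) = 342.479 ms

342 ms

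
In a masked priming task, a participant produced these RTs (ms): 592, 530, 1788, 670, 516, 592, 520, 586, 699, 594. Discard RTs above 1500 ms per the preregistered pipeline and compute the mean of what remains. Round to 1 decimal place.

588.8 ms

Excluded: 1788
Retained (n=9): Σ = 5299
Mean = 5299/9 = 588.7778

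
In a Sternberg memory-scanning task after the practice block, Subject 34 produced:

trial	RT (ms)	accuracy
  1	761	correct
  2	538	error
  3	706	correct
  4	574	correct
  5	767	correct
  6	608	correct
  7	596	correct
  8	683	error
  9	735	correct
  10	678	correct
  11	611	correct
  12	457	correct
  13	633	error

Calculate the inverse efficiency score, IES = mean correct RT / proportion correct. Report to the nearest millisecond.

844 ms

Correct trials (n=10): 761, 706, 574, 767, 608, 596, 735, 678, 611, 457
Mean correct RT = 6493/10 = 649.3000 ms
Proportion correct = 10/13
IES = 649.3000 / (10/13) = 844.090 ms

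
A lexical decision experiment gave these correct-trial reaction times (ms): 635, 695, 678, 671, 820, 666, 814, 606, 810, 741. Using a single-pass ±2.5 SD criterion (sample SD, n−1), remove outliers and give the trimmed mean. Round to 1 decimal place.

713.6 ms

n = 10, ΣRT = 7136, M = 713.600
Σ(x−M)² = 54894.40; s = √(54894.40/9) = 78.099
Cutoffs: 713.600 ± 2.5·78.099 → [518.4, 908.8]
No RTs fall outside the cutoffs; all 10 retained. Mean = 7136/10 = 713.600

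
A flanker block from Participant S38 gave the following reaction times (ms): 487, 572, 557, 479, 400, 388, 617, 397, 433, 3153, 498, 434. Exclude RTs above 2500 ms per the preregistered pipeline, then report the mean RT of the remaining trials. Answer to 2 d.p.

478.36 ms

Excluded: 3153
Retained (n=11): Σ = 5262
Mean = 5262/11 = 478.3636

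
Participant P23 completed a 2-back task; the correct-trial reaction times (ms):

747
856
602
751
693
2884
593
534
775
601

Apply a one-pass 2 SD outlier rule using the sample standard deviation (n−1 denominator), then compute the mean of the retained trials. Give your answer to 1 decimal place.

683.6 ms

n = 10, ΣRT = 9036, M = 903.600
Σ(x−M)² = 4448556.40; s = √(4448556.40/9) = 703.053
Cutoffs: 903.600 ± 2·703.053 → [-502.5, 2309.7]
Outside: 2884 → excluded.
Retained (n=9): Σ = 6152, mean = 6152/9 = 683.556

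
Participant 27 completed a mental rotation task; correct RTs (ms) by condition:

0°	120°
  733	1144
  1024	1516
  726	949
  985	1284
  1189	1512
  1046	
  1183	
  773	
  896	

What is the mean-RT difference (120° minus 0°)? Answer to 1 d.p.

M(0°) = 8555/9 = 950.556
M(120°) = 6405/5 = 1281.000
Difference = 1281.000 − 950.556 = 330.444 ms

330.4 ms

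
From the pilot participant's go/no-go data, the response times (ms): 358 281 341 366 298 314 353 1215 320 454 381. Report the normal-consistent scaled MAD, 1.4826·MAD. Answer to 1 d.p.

48.9 ms

Sorted: 281, 298, 314, 320, 341, 353, 358, 366, 381, 454, 1215 → median = 353
|x − 353| sorted: 0, 5, 12, 13, 28, 33, 39, 55, 72, 101, 862 → MAD = 33
Robust SD ≈ 1.4826 × 33 = 48.926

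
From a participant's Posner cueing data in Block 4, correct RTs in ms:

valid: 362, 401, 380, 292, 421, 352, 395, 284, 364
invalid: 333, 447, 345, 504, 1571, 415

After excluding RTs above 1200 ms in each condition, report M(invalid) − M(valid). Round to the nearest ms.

48 ms

invalid: exclude 1571
M(valid) = 3251/9 = 361.222
M(invalid) = 2044/5 = 408.800
Difference = 408.800 − 361.222 = 47.578 ms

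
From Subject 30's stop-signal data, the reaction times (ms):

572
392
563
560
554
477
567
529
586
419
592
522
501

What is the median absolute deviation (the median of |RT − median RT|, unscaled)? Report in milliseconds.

Sorted: 392, 419, 477, 501, 522, 529, 554, 560, 563, 567, 572, 586, 592 → median = 554
|x − 554|: 18, 162, 9, 6, 0, 77, 13, 25, 32, 135, 38, 32, 53
Sorted deviations: 0, 6, 9, 13, 18, 25, 32, 32, 38, 53, 77, 135, 162 → MAD = 32

32 ms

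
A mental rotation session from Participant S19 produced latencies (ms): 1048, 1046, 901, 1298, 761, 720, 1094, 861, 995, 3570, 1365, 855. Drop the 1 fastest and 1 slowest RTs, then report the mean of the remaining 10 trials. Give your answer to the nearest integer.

Sorted: 720, 761, 855, 861, 901, 995, 1046, 1048, 1094, 1298, 1365, 3570
Drop lowest 1 (720) and highest 1 (3570)
Remaining (n=10): Σ = 10224, mean = 10224/10 = 1022.400

1022 ms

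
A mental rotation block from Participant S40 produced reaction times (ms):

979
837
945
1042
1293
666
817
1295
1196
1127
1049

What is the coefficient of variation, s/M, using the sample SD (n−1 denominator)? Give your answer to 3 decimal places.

n = 11, Σ = 11246, M = 1022.3636
Σ(x−M)² = 401162.545; s = √(401162.545/10) = 200.2904
CV = 200.2904 / 1022.3636 = 0.19591

0.196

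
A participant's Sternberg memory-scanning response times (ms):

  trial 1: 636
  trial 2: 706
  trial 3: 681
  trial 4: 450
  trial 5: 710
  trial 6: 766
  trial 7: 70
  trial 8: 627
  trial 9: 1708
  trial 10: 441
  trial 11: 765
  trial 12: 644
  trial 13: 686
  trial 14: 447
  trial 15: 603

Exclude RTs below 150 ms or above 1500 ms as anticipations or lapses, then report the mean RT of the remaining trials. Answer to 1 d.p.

Excluded: 70, 1708
Retained (n=13): Σ = 8162
Mean = 8162/13 = 627.8462

627.8 ms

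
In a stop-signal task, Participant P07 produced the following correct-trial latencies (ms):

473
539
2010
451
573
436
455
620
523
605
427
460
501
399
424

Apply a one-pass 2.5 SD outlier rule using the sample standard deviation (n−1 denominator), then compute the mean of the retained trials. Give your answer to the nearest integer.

492 ms

n = 15, ΣRT = 8896, M = 593.067
Σ(x−M)² = 2215140.93; s = √(2215140.93/14) = 397.774
Cutoffs: 593.067 ± 2.5·397.774 → [-401.4, 1587.5]
Outside: 2010 → excluded.
Retained (n=14): Σ = 6886, mean = 6886/14 = 491.857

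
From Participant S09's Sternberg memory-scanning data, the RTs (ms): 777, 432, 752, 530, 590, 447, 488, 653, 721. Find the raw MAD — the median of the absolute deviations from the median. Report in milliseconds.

Sorted: 432, 447, 488, 530, 590, 653, 721, 752, 777 → median = 590
|x − 590|: 187, 158, 162, 60, 0, 143, 102, 63, 131
Sorted deviations: 0, 60, 63, 102, 131, 143, 158, 162, 187 → MAD = 131

131 ms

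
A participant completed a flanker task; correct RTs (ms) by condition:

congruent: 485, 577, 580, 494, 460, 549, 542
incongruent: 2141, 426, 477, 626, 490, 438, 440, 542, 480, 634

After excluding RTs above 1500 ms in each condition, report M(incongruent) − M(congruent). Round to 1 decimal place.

-20.8 ms

incongruent: exclude 2141
M(congruent) = 3687/7 = 526.714
M(incongruent) = 4553/9 = 505.889
Difference = 505.889 − 526.714 = -20.825 ms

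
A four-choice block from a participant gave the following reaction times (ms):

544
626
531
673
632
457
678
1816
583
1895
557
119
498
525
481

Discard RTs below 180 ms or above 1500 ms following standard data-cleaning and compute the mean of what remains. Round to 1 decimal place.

565.4 ms

Excluded: 119, 1816, 1895
Retained (n=12): Σ = 6785
Mean = 6785/12 = 565.4167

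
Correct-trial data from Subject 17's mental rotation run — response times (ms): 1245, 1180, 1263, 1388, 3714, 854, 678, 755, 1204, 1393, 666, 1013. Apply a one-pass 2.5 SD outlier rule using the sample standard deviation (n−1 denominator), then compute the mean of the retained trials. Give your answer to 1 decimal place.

n = 12, ΣRT = 15353, M = 1279.417
Σ(x−M)² = 7233864.92; s = √(7233864.92/11) = 810.940
Cutoffs: 1279.417 ± 2.5·810.940 → [-747.9, 3306.8]
Outside: 3714 → excluded.
Retained (n=11): Σ = 11639, mean = 11639/11 = 1058.091

1058.1 ms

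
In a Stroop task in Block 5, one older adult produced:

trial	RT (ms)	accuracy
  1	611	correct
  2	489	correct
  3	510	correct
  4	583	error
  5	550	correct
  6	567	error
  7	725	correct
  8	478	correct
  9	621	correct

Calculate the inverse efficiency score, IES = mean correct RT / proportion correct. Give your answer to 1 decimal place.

731.8 ms

Correct trials (n=7): 611, 489, 510, 550, 725, 478, 621
Mean correct RT = 3984/7 = 569.1429 ms
Proportion correct = 7/9
IES = 569.1429 / (7/9) = 731.755 ms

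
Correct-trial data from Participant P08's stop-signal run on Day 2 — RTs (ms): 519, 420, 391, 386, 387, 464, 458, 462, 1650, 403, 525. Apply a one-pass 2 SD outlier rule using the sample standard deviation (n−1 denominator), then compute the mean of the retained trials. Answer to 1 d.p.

441.5 ms

n = 11, ΣRT = 6065, M = 551.364
Σ(x−M)² = 1352424.55; s = √(1352424.55/10) = 367.753
Cutoffs: 551.364 ± 2·367.753 → [-184.1, 1286.9]
Outside: 1650 → excluded.
Retained (n=10): Σ = 4415, mean = 4415/10 = 441.500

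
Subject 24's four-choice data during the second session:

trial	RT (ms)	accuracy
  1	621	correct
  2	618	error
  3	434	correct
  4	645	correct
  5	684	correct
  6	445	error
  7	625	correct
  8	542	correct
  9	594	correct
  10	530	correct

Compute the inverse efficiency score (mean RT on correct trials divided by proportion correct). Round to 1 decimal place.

730.5 ms

Correct trials (n=8): 621, 434, 645, 684, 625, 542, 594, 530
Mean correct RT = 4675/8 = 584.3750 ms
Proportion correct = 8/10
IES = 584.3750 / (8/10) = 730.469 ms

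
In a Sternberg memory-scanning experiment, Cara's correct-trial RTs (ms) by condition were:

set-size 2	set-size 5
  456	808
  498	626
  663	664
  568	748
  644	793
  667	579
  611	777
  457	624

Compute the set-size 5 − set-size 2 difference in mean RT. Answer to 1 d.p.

131.9 ms

M(set-size 2) = 4564/8 = 570.500
M(set-size 5) = 5619/8 = 702.375
Difference = 702.375 − 570.500 = 131.875 ms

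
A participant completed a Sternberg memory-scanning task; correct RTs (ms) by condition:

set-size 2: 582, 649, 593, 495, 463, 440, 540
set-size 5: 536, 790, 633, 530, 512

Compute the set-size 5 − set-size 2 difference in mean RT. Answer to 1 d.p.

62.8 ms

M(set-size 2) = 3762/7 = 537.429
M(set-size 5) = 3001/5 = 600.200
Difference = 600.200 − 537.429 = 62.771 ms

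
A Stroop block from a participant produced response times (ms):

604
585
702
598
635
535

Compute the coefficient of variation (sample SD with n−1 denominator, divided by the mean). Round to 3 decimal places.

n = 6, Σ = 3659, M = 609.8333
Σ(x−M)² = 15518.833; s = √(15518.833/5) = 55.7115
CV = 55.7115 / 609.8333 = 0.09136

0.091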